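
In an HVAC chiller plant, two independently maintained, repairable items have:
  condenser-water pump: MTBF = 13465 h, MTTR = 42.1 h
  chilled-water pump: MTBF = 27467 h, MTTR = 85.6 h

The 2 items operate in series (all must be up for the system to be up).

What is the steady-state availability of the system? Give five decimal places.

A(condenser-water pump) = MTBF/(MTBF+MTTR) = 13465/(13465+42.1) = 0.996883
A(chilled-water pump) = MTBF/(MTBF+MTTR) = 27467/(27467+85.6) = 0.996893
Series availability: 0.996883 × 0.996893 = 0.99379

0.99379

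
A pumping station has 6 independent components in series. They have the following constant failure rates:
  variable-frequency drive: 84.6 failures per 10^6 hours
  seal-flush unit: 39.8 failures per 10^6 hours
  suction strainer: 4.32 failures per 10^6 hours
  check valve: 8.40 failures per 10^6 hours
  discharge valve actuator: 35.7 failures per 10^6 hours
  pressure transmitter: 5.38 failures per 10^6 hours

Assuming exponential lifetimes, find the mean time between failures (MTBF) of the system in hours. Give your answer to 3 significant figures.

Series of exponential components: λ_sys = Σ λ_i
λ_sys = 0.0000846 + 0.0000398 + 0.00000432 + 0.00000840 + 0.0000357 + 0.00000538 = 1.7820e-04 /h
MTBF = 1 / λ_sys = 5610 h

5610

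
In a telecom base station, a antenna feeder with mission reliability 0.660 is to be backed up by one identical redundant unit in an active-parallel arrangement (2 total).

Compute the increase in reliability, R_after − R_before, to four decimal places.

0.2244

R_before = 0.660
R_after = 1 − (1 − 0.660)^2 = 0.8844
ΔR = 0.8844 − 0.660 = 0.2244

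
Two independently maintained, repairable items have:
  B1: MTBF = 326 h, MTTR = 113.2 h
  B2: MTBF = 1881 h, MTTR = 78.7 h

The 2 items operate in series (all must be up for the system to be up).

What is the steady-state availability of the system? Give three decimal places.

0.712

A(B1) = MTBF/(MTBF+MTTR) = 326/(326+113.2) = 0.742259
A(B2) = MTBF/(MTBF+MTTR) = 1881/(1881+78.7) = 0.959841
Series availability: 0.742259 × 0.959841 = 0.712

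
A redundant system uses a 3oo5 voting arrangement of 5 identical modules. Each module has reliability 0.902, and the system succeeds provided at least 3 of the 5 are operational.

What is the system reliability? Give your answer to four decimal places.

0.9919

R = Σ_{i=3}^{5} C(5,i) p^i (1−p)^{5−i} with p = 0.902
C(5,3)·0.902^3·0.098^2 = 0.070481
C(5,4)·0.902^4·0.098^1 = 0.324356
C(5,5)·0.902^5·0.098^0 = 0.597080
Sum = 0.9919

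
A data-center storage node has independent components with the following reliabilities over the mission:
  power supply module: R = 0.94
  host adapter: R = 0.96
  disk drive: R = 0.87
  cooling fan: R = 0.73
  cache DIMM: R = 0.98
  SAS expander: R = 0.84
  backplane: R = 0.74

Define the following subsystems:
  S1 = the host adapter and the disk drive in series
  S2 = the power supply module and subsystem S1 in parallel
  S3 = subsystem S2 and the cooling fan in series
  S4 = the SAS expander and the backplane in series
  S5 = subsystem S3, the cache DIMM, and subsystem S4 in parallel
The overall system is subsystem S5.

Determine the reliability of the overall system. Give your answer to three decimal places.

0.998

Series (host adapter and disk drive): 0.96000 × 0.87000 = 0.83520
Parallel (power supply module and [0.83520]): 1 − (1 − 0.94000)(1 − 0.83520) = 0.99011
Series ([0.99011] and cooling fan): 0.99011 × 0.73000 = 0.72278
Series (SAS expander and backplane): 0.84000 × 0.74000 = 0.62160
Parallel ([0.72278], cache DIMM, and [0.62160]): 1 − (1 − 0.72278)(1 − 0.98000)(1 − 0.62160) = 0.998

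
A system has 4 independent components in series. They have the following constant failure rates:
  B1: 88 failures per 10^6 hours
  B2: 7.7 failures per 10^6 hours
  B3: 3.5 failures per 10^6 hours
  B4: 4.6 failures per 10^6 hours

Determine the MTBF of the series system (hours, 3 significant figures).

9630

Series of exponential components: λ_sys = Σ λ_i
λ_sys = 0.000088 + 0.0000077 + 0.0000035 + 0.0000046 = 1.0380e-04 /h
MTBF = 1 / λ_sys = 9630 h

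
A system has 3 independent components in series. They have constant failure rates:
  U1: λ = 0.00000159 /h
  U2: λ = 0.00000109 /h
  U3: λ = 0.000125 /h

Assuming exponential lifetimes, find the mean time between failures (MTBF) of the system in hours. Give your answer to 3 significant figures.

Series of exponential components: λ_sys = Σ λ_i
λ_sys = 0.00000159 + 0.00000109 + 0.000125 = 1.2768e-04 /h
MTBF = 1 / λ_sys = 7830 h

7830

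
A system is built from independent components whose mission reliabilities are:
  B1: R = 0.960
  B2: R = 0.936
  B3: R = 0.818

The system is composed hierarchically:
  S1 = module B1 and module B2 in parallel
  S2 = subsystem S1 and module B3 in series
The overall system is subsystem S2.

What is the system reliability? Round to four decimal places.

0.8159

Parallel (B1 and B2): 1 − (1 − 0.960000)(1 − 0.936000) = 0.997440
Series ([0.997440] and B3): 0.997440 × 0.818000 = 0.8159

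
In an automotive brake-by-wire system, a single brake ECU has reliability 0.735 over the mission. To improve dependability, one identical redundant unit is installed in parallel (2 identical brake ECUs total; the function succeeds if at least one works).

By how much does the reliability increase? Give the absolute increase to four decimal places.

R_before = 0.735
R_after = 1 − (1 − 0.735)^2 = 0.9298
ΔR = 0.9298 − 0.735 = 0.1948

0.1948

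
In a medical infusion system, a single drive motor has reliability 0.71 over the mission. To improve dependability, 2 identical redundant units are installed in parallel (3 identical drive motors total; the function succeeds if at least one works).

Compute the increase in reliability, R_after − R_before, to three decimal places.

0.266

R_before = 0.71
R_after = 1 − (1 − 0.71)^3 = 0.976
ΔR = 0.976 − 0.71 = 0.266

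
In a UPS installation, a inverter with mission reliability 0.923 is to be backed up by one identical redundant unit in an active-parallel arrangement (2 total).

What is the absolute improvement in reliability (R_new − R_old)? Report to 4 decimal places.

0.0711

R_before = 0.923
R_after = 1 − (1 − 0.923)^2 = 0.9941
ΔR = 0.9941 − 0.923 = 0.0711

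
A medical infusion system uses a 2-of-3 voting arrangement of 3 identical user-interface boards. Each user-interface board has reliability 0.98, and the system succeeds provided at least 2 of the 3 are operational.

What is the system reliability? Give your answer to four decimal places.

R = Σ_{i=2}^{3} C(3,i) p^i (1−p)^{3−i} with p = 0.98
C(3,2)·0.98^2·0.02^1 = 0.057624
C(3,3)·0.98^3·0.02^0 = 0.941192
Sum = 0.9988

0.9988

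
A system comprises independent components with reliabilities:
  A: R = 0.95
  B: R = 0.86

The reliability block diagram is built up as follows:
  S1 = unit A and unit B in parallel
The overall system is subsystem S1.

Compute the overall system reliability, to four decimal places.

0.9930

Parallel (A and B): 1 − (1 − 0.950000)(1 − 0.860000) = 0.9930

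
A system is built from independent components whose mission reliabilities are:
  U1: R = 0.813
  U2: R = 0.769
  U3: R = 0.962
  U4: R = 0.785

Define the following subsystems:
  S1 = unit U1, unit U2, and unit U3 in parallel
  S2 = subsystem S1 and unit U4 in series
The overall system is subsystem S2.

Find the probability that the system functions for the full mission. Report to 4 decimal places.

0.7837

Parallel (U1, U2, and U3): 1 − (1 − 0.813000)(1 − 0.769000)(1 − 0.962000) = 0.998359
Series ([0.998359] and U4): 0.998359 × 0.785000 = 0.7837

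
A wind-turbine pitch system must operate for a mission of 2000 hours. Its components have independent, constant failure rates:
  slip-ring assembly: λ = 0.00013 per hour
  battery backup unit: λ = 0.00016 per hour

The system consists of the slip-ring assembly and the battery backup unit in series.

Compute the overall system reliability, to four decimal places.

0.5599

R(slip-ring assembly) = exp(−0.00013 × 2000) = 0.771052
R(battery backup unit) = exp(−0.00016 × 2000) = 0.726149
Series (slip-ring assembly and battery backup unit): 0.771052 × 0.726149 = 0.5599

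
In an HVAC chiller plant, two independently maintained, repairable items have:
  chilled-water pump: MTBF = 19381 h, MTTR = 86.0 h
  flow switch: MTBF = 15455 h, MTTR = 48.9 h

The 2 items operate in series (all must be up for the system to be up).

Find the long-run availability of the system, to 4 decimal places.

A(chilled-water pump) = MTBF/(MTBF+MTTR) = 19381/(19381+86.0) = 0.995582
A(flow switch) = MTBF/(MTBF+MTTR) = 15455/(15455+48.9) = 0.996846
Series availability: 0.995582 × 0.996846 = 0.9924

0.9924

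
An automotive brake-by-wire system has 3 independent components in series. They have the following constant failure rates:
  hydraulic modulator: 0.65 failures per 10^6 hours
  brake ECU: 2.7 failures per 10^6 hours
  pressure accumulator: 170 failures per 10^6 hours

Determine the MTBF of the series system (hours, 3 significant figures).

5770

Series of exponential components: λ_sys = Σ λ_i
λ_sys = 0.00000065 + 0.0000027 + 0.00017 = 1.7335e-04 /h
MTBF = 1 / λ_sys = 5770 h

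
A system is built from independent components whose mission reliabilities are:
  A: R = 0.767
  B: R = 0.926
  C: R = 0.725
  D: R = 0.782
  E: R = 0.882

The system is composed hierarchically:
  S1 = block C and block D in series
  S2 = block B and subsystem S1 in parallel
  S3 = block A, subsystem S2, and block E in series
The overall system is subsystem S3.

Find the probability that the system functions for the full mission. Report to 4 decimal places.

Series (C and D): 0.725000 × 0.782000 = 0.566950
Parallel (B and [0.566950]): 1 − (1 − 0.926000)(1 − 0.566950) = 0.967954
Series (A, [0.967954], and E): 0.767000 × 0.967954 × 0.882000 = 0.6548

0.6548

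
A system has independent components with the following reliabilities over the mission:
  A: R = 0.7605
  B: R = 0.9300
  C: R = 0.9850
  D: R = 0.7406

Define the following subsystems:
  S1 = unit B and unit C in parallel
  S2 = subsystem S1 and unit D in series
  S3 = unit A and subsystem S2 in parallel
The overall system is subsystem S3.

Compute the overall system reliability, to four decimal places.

0.9377

Parallel (B and C): 1 − (1 − 0.930000)(1 − 0.985000) = 0.998950
Series ([0.998950] and D): 0.998950 × 0.740600 = 0.739822
Parallel (A and [0.739822]): 1 − (1 − 0.760500)(1 − 0.739822) = 0.9377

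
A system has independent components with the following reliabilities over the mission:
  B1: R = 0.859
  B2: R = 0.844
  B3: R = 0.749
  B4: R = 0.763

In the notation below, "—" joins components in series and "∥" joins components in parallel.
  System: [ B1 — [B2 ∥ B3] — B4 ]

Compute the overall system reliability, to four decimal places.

0.6298

Parallel (B2 and B3): 1 − (1 − 0.844000)(1 − 0.749000) = 0.960844
Series (B1, [0.960844], and B4): 0.859000 × 0.960844 × 0.763000 = 0.6298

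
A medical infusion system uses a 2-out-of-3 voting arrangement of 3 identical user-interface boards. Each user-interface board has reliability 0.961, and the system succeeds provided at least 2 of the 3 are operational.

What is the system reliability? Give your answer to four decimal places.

0.9956

R = Σ_{i=2}^{3} C(3,i) p^i (1−p)^{3−i} with p = 0.961
C(3,2)·0.961^2·0.039^1 = 0.108052
C(3,3)·0.961^3·0.039^0 = 0.887504
Sum = 0.9956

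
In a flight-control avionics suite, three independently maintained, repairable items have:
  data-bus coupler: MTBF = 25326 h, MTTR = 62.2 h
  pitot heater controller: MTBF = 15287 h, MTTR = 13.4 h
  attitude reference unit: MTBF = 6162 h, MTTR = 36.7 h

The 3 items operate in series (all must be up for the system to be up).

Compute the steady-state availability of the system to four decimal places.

0.9908

A(data-bus coupler) = MTBF/(MTBF+MTTR) = 25326/(25326+62.2) = 0.997550
A(pitot heater controller) = MTBF/(MTBF+MTTR) = 15287/(15287+13.4) = 0.999124
A(attitude reference unit) = MTBF/(MTBF+MTTR) = 6162/(6162+36.7) = 0.994079
Series availability: 0.997550 × 0.999124 × 0.994079 = 0.9908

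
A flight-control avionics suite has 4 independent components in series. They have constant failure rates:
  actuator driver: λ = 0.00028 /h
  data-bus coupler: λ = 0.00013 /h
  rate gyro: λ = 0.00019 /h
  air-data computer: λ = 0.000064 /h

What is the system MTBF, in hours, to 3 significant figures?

Series of exponential components: λ_sys = Σ λ_i
λ_sys = 0.00028 + 0.00013 + 0.00019 + 0.000064 = 6.6400e-04 /h
MTBF = 1 / λ_sys = 1510 h

1510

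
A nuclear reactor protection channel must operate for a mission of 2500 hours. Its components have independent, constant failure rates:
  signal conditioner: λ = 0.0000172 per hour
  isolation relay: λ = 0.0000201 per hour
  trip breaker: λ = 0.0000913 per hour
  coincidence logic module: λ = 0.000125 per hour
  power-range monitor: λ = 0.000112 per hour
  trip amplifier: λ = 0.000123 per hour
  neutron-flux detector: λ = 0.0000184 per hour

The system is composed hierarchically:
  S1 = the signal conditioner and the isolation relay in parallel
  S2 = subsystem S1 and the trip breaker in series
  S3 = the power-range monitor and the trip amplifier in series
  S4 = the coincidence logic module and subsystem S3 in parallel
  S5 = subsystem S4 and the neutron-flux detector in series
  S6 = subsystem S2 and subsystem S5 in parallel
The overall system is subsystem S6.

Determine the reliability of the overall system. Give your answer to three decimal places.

0.967

R(signal conditioner) = exp(−0.0000172 × 2500) = 0.95791
R(isolation relay) = exp(−0.0000201 × 2500) = 0.95099
R(trip breaker) = exp(−0.0000913 × 2500) = 0.79593
R(coincidence logic module) = exp(−0.000125 × 2500) = 0.73162
R(power-range monitor) = exp(−0.000112 × 2500) = 0.75578
R(trip amplifier) = exp(−0.000123 × 2500) = 0.73528
R(neutron-flux detector) = exp(−0.0000184 × 2500) = 0.95504
Parallel (signal conditioner and isolation relay): 1 − (1 − 0.95791)(1 − 0.95099) = 0.99794
Series ([0.99794] and trip breaker): 0.99794 × 0.79593 = 0.79429
Series (power-range monitor and trip amplifier): 0.75578 × 0.73528 = 0.55571
Parallel (coincidence logic module and [0.55571]): 1 − (1 − 0.73162)(1 − 0.55571) = 0.88076
Series ([0.88076] and neutron-flux detector): 0.88076 × 0.95504 = 0.84116
Parallel ([0.79429] and [0.84116]): 1 − (1 − 0.79429)(1 − 0.84116) = 0.967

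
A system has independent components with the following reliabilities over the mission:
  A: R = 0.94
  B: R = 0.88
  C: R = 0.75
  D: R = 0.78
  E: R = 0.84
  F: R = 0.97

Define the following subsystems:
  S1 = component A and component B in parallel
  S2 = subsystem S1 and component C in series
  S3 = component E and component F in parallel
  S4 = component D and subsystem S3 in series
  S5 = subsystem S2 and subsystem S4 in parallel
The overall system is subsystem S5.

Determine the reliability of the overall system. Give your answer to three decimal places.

0.943

Parallel (A and B): 1 − (1 − 0.94000)(1 − 0.88000) = 0.99280
Series ([0.99280] and C): 0.99280 × 0.75000 = 0.74460
Parallel (E and F): 1 − (1 − 0.84000)(1 − 0.97000) = 0.99520
Series (D and [0.99520]): 0.78000 × 0.99520 = 0.77626
Parallel ([0.74460] and [0.77626]): 1 − (1 − 0.74460)(1 − 0.77626) = 0.943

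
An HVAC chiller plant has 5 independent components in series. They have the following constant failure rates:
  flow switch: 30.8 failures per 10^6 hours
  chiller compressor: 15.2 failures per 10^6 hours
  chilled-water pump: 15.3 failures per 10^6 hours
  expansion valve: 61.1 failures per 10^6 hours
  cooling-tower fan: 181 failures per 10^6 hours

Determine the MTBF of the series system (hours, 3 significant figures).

3300

Series of exponential components: λ_sys = Σ λ_i
λ_sys = 0.0000308 + 0.0000152 + 0.0000153 + 0.0000611 + 0.000181 = 3.0340e-04 /h
MTBF = 1 / λ_sys = 3300 h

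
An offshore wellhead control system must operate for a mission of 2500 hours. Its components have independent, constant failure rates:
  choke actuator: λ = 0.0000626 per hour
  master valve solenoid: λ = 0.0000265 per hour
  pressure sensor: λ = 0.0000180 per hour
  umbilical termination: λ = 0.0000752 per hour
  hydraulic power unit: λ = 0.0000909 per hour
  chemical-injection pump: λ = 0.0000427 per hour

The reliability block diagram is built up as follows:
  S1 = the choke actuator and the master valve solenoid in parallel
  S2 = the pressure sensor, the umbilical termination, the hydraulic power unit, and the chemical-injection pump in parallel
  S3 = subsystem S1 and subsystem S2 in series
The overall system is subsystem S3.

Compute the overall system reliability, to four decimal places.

R(choke actuator) = exp(−0.0000626 × 2500) = 0.855132
R(master valve solenoid) = exp(−0.0000265 × 2500) = 0.935897
R(pressure sensor) = exp(−0.0000180 × 2500) = 0.955997
R(umbilical termination) = exp(−0.0000752 × 2500) = 0.828615
R(hydraulic power unit) = exp(−0.0000909 × 2500) = 0.796722
R(chemical-injection pump) = exp(−0.0000427 × 2500) = 0.898750
Parallel (choke actuator and master valve solenoid): 1 − (1 − 0.855132)(1 − 0.935897) = 0.990714
Parallel (pressure sensor, umbilical termination, hydraulic power unit, and chemical-injection pump): 1 − (1 − 0.955997)(1 − 0.828615)(1 − 0.796722)(1 − 0.898750) = 0.999845
Series ([0.990714] and [0.999845]): 0.990714 × 0.999845 = 0.9906

0.9906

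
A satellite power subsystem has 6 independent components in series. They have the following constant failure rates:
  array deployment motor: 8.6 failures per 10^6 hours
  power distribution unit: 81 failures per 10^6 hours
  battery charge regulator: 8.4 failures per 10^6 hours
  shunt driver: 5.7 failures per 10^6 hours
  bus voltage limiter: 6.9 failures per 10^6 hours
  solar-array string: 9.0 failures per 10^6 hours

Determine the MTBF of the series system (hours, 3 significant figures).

Series of exponential components: λ_sys = Σ λ_i
λ_sys = 0.0000086 + 0.000081 + 0.0000084 + 0.0000057 + 0.0000069 + 0.0000090 = 1.1960e-04 /h
MTBF = 1 / λ_sys = 8360 h

8360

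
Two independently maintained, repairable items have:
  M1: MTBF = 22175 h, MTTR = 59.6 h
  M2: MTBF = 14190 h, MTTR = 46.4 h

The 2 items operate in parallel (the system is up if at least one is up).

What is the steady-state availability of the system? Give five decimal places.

A(M1) = MTBF/(MTBF+MTTR) = 22175/(22175+59.6) = 0.997319
A(M2) = MTBF/(MTBF+MTTR) = 14190/(14190+46.4) = 0.996741
Parallel availability: 1 − (1 − 0.997319)(1 − 0.996741) = 0.99999

0.99999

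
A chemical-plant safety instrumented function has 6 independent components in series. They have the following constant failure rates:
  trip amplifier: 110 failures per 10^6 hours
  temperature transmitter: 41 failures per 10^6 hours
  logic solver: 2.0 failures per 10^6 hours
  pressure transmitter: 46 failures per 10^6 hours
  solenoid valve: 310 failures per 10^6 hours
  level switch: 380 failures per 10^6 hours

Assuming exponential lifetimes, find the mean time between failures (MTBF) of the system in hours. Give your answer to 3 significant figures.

Series of exponential components: λ_sys = Σ λ_i
λ_sys = 0.00011 + 0.000041 + 0.0000020 + 0.000046 + 0.00031 + 0.00038 = 8.8900e-04 /h
MTBF = 1 / λ_sys = 1120 h

1120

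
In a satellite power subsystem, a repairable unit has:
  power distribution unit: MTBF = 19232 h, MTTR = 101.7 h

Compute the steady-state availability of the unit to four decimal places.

0.9947

A(power distribution unit) = MTBF/(MTBF+MTTR) = 19232/(19232+101.7) = 0.9947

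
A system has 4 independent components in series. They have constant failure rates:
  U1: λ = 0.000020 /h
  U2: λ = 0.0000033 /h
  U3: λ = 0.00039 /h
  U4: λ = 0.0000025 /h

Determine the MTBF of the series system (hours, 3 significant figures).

Series of exponential components: λ_sys = Σ λ_i
λ_sys = 0.000020 + 0.0000033 + 0.00039 + 0.0000025 = 4.1580e-04 /h
MTBF = 1 / λ_sys = 2410 h

2410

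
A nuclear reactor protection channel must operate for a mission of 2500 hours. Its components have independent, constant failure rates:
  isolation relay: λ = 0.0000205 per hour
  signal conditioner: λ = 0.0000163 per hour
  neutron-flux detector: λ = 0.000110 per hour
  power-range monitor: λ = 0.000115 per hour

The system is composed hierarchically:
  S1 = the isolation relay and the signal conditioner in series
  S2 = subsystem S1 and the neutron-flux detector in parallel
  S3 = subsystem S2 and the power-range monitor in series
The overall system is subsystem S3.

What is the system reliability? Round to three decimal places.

R(isolation relay) = exp(−0.0000205 × 2500) = 0.95004
R(signal conditioner) = exp(−0.0000163 × 2500) = 0.96007
R(neutron-flux detector) = exp(−0.000110 × 2500) = 0.75957
R(power-range monitor) = exp(−0.000115 × 2500) = 0.75014
Series (isolation relay and signal conditioner): 0.95004 × 0.96007 = 0.91210
Parallel ([0.91210] and neutron-flux detector): 1 − (1 − 0.91210)(1 − 0.75957) = 0.97887
Series ([0.97887] and power-range monitor): 0.97887 × 0.75014 = 0.734

0.734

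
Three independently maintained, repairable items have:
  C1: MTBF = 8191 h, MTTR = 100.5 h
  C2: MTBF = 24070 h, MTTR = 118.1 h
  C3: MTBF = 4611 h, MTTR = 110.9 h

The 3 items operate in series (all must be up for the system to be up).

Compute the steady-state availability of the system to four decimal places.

A(C1) = MTBF/(MTBF+MTTR) = 8191/(8191+100.5) = 0.987879
A(C2) = MTBF/(MTBF+MTTR) = 24070/(24070+118.1) = 0.995117
A(C3) = MTBF/(MTBF+MTTR) = 4611/(4611+110.9) = 0.976514
Series availability: 0.987879 × 0.995117 × 0.976514 = 0.9600

0.9600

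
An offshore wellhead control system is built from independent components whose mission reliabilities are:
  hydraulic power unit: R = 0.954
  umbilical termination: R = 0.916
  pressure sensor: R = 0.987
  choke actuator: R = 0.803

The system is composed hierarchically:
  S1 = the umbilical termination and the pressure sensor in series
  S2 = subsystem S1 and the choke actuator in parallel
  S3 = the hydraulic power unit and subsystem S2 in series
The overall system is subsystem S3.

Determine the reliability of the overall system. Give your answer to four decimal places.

0.9360

Series (umbilical termination and pressure sensor): 0.916000 × 0.987000 = 0.904092
Parallel ([0.904092] and choke actuator): 1 − (1 − 0.904092)(1 − 0.803000) = 0.981106
Series (hydraulic power unit and [0.981106]): 0.954000 × 0.981106 = 0.9360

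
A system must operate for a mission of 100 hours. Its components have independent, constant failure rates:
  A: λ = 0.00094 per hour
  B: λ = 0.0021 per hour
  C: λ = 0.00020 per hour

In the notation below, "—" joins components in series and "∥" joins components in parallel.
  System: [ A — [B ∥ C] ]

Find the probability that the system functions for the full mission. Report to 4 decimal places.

0.9069

R(A) = exp(−0.00094 × 100) = 0.910283
R(B) = exp(−0.0021 × 100) = 0.810584
R(C) = exp(−0.00020 × 100) = 0.980199
Parallel (B and C): 1 − (1 − 0.810584)(1 − 0.980199) = 0.996249
Series (A and [0.996249]): 0.910283 × 0.996249 = 0.9069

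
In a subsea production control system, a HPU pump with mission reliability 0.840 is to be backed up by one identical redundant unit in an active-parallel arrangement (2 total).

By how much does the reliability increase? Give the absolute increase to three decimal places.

0.134

R_before = 0.840
R_after = 1 − (1 − 0.840)^2 = 0.974
ΔR = 0.974 − 0.840 = 0.134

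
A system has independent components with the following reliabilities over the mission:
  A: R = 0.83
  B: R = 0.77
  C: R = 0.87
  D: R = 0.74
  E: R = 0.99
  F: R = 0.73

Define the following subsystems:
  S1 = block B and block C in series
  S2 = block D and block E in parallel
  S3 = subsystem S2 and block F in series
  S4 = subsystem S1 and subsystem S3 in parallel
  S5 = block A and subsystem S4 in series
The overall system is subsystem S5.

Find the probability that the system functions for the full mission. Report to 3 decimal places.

Series (B and C): 0.77000 × 0.87000 = 0.66990
Parallel (D and E): 1 − (1 − 0.74000)(1 − 0.99000) = 0.99740
Series ([0.99740] and F): 0.99740 × 0.73000 = 0.72810
Parallel ([0.66990] and [0.72810]): 1 − (1 − 0.66990)(1 − 0.72810) = 0.91025
Series (A and [0.91025]): 0.83000 × 0.91025 = 0.756

0.756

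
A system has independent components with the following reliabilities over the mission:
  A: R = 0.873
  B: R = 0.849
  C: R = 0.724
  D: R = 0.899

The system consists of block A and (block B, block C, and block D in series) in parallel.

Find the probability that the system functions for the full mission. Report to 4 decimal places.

Series (B, C, and D): 0.849000 × 0.724000 × 0.899000 = 0.552594
Parallel (A and [0.552594]): 1 − (1 − 0.873000)(1 − 0.552594) = 0.9432

0.9432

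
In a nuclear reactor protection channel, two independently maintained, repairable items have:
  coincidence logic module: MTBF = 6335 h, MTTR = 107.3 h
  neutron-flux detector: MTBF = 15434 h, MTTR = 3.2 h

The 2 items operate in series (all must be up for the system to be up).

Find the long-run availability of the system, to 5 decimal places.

0.98314

A(coincidence logic module) = MTBF/(MTBF+MTTR) = 6335/(6335+107.3) = 0.983344
A(neutron-flux detector) = MTBF/(MTBF+MTTR) = 15434/(15434+3.2) = 0.999793
Series availability: 0.983344 × 0.999793 = 0.98314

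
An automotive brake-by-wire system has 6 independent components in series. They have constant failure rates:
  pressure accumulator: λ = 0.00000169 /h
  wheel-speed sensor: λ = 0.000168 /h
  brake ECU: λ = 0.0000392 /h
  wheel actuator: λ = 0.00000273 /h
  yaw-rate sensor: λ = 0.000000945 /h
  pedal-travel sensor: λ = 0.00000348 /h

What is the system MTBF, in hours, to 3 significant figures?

Series of exponential components: λ_sys = Σ λ_i
λ_sys = 0.00000169 + 0.000168 + 0.0000392 + 0.00000273 + 0.000000945 + 0.00000348 = 2.1604e-04 /h
MTBF = 1 / λ_sys = 4630 h

4630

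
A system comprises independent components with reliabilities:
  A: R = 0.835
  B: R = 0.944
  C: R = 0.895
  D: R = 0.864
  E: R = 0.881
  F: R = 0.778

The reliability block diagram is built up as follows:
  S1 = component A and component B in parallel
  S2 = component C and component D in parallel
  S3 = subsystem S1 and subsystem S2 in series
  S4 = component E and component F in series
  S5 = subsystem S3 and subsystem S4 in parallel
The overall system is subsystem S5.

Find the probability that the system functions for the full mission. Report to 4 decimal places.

Parallel (A and B): 1 − (1 − 0.835000)(1 − 0.944000) = 0.990760
Parallel (C and D): 1 − (1 − 0.895000)(1 − 0.864000) = 0.985720
Series ([0.990760] and [0.985720]): 0.990760 × 0.985720 = 0.976612
Series (E and F): 0.881000 × 0.778000 = 0.685418
Parallel ([0.976612] and [0.685418]): 1 − (1 − 0.976612)(1 − 0.685418) = 0.9926

0.9926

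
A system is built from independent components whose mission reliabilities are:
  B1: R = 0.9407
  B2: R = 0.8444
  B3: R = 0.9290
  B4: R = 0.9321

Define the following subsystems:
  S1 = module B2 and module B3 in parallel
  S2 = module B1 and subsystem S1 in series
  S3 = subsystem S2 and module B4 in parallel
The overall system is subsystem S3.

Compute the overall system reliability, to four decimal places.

Parallel (B2 and B3): 1 − (1 − 0.844400)(1 − 0.929000) = 0.988952
Series (B1 and [0.988952]): 0.940700 × 0.988952 = 0.930307
Parallel ([0.930307] and B4): 1 − (1 − 0.930307)(1 − 0.932100) = 0.9953

0.9953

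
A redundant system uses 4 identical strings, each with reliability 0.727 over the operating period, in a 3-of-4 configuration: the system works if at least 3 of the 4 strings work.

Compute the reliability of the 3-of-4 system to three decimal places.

R = Σ_{i=3}^{4} C(4,i) p^i (1−p)^{4−i} with p = 0.727
C(4,3)·0.727^3·0.273^1 = 0.41959
C(4,4)·0.727^4·0.273^0 = 0.27934
Sum = 0.699

0.699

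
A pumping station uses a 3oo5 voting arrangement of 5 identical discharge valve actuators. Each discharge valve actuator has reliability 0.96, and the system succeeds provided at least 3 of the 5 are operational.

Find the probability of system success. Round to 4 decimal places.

0.9994

R = Σ_{i=3}^{5} C(5,i) p^i (1−p)^{5−i} with p = 0.96
C(5,3)·0.96^3·0.04^2 = 0.014156
C(5,4)·0.96^4·0.04^1 = 0.169869
C(5,5)·0.96^5·0.04^0 = 0.815373
Sum = 0.9994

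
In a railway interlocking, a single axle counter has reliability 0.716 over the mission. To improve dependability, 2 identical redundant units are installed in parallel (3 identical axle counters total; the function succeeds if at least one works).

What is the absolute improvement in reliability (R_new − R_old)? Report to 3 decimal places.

R_before = 0.716
R_after = 1 − (1 − 0.716)^3 = 0.977
ΔR = 0.977 − 0.716 = 0.261

0.261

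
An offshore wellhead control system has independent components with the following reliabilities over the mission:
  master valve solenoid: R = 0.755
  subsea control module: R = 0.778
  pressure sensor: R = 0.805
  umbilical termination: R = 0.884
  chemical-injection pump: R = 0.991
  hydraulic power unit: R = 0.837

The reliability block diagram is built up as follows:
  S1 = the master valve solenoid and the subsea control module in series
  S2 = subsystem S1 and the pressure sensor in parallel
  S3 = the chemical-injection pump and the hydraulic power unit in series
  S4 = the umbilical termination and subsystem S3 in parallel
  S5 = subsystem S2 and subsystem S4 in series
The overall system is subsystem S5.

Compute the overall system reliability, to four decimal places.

0.9014

Series (master valve solenoid and subsea control module): 0.755000 × 0.778000 = 0.587390
Parallel ([0.587390] and pressure sensor): 1 − (1 − 0.587390)(1 − 0.805000) = 0.919541
Series (chemical-injection pump and hydraulic power unit): 0.991000 × 0.837000 = 0.829467
Parallel (umbilical termination and [0.829467]): 1 − (1 − 0.884000)(1 − 0.829467) = 0.980218
Series ([0.919541] and [0.980218]): 0.919541 × 0.980218 = 0.9014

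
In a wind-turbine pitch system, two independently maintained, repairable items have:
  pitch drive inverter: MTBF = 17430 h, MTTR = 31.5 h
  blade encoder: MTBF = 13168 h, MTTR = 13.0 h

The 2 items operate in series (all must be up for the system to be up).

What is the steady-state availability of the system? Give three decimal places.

0.997

A(pitch drive inverter) = MTBF/(MTBF+MTTR) = 17430/(17430+31.5) = 0.998196
A(blade encoder) = MTBF/(MTBF+MTTR) = 13168/(13168+13.0) = 0.999014
Series availability: 0.998196 × 0.999014 = 0.997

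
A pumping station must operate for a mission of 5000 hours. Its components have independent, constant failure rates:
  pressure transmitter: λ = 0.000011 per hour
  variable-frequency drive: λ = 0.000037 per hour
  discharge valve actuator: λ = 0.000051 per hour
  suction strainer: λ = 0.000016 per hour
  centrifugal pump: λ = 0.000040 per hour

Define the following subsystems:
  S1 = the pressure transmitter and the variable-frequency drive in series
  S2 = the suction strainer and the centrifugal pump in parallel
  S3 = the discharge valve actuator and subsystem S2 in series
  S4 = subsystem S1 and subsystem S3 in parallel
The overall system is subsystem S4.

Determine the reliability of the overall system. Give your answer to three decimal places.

R(pressure transmitter) = exp(−0.000011 × 5000) = 0.94649
R(variable-frequency drive) = exp(−0.000037 × 5000) = 0.83110
R(discharge valve actuator) = exp(−0.000051 × 5000) = 0.77492
R(suction strainer) = exp(−0.000016 × 5000) = 0.92312
R(centrifugal pump) = exp(−0.000040 × 5000) = 0.81873
Series (pressure transmitter and variable-frequency drive): 0.94649 × 0.83110 = 0.78663
Parallel (suction strainer and centrifugal pump): 1 − (1 − 0.92312)(1 − 0.81873) = 0.98606
Series (discharge valve actuator and [0.98606]): 0.77492 × 0.98606 = 0.76412
Parallel ([0.78663] and [0.76412]): 1 − (1 − 0.78663)(1 − 0.76412) = 0.950

0.950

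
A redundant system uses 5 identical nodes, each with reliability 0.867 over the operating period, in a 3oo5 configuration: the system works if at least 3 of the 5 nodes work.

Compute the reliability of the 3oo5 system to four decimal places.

R = Σ_{i=3}^{5} C(5,i) p^i (1−p)^{5−i} with p = 0.867
C(5,3)·0.867^3·0.133^2 = 0.115282
C(5,4)·0.867^4·0.133^1 = 0.375749
C(5,5)·0.867^5·0.133^0 = 0.489887
Sum = 0.9809

0.9809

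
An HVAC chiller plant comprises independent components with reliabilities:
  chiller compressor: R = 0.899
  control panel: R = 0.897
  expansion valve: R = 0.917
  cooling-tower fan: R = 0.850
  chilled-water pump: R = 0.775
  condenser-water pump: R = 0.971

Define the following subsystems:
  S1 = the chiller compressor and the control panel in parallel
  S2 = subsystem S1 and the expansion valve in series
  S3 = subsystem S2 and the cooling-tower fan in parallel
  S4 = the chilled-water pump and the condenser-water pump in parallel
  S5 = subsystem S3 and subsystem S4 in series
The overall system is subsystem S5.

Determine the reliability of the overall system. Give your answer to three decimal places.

Parallel (chiller compressor and control panel): 1 − (1 − 0.89900)(1 − 0.89700) = 0.98960
Series ([0.98960] and expansion valve): 0.98960 × 0.91700 = 0.90746
Parallel ([0.90746] and cooling-tower fan): 1 − (1 − 0.90746)(1 − 0.85000) = 0.98612
Parallel (chilled-water pump and condenser-water pump): 1 − (1 − 0.77500)(1 − 0.97100) = 0.99348
Series ([0.98612] and [0.99348]): 0.98612 × 0.99348 = 0.980

0.980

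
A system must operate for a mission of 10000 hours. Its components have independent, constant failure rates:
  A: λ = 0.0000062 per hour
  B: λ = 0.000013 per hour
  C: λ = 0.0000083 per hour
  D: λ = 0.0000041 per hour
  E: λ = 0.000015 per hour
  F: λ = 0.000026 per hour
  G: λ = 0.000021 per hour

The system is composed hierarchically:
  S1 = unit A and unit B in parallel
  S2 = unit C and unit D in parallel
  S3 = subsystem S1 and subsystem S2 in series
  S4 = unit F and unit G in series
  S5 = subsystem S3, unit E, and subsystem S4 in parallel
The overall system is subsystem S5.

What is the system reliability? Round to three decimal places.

0.999

R(A) = exp(−0.0000062 × 10000) = 0.93988
R(B) = exp(−0.000013 × 10000) = 0.87810
R(C) = exp(−0.0000083 × 10000) = 0.92035
R(D) = exp(−0.0000041 × 10000) = 0.95983
R(E) = exp(−0.000015 × 10000) = 0.86071
R(F) = exp(−0.000026 × 10000) = 0.77105
R(G) = exp(−0.000021 × 10000) = 0.81058
Parallel (A and B): 1 − (1 − 0.93988)(1 − 0.87810) = 0.99267
Parallel (C and D): 1 − (1 − 0.92035)(1 − 0.95983) = 0.99680
Series ([0.99267] and [0.99680]): 0.99267 × 0.99680 = 0.98949
Series (F and G): 0.77105 × 0.81058 = 0.62500
Parallel ([0.98949], E, and [0.62500]): 1 − (1 − 0.98949)(1 − 0.86071)(1 − 0.62500) = 0.999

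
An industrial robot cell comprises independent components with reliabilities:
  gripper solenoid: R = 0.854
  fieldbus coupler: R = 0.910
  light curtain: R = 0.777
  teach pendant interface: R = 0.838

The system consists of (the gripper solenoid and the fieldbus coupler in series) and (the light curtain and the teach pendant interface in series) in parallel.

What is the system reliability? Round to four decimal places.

0.9222

Series (gripper solenoid and fieldbus coupler): 0.854000 × 0.910000 = 0.777140
Series (light curtain and teach pendant interface): 0.777000 × 0.838000 = 0.651126
Parallel ([0.777140] and [0.651126]): 1 − (1 − 0.777140)(1 − 0.651126) = 0.9222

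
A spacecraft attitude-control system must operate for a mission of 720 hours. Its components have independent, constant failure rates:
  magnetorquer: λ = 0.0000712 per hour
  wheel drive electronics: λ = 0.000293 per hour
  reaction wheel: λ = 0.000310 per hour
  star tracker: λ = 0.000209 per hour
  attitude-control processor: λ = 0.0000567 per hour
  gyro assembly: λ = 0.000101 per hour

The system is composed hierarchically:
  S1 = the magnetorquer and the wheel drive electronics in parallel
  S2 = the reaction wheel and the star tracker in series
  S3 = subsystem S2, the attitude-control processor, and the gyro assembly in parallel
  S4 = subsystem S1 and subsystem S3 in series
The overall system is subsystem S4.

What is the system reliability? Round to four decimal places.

R(magnetorquer) = exp(−0.0000712 × 720) = 0.950028
R(wheel drive electronics) = exp(−0.000293 × 720) = 0.809806
R(reaction wheel) = exp(−0.000310 × 720) = 0.799955
R(star tracker) = exp(−0.000209 × 720) = 0.860295
R(attitude-control processor) = exp(−0.0000567 × 720) = 0.959998
R(gyro assembly) = exp(−0.000101 × 720) = 0.929861
Parallel (magnetorquer and wheel drive electronics): 1 − (1 − 0.950028)(1 − 0.809806) = 0.990496
Series (reaction wheel and star tracker): 0.799955 × 0.860295 = 0.688197
Parallel ([0.688197], attitude-control processor, and gyro assembly): 1 − (1 − 0.688197)(1 − 0.959998)(1 − 0.929861) = 0.999125
Series ([0.990496] and [0.999125]): 0.990496 × 0.999125 = 0.9896

0.9896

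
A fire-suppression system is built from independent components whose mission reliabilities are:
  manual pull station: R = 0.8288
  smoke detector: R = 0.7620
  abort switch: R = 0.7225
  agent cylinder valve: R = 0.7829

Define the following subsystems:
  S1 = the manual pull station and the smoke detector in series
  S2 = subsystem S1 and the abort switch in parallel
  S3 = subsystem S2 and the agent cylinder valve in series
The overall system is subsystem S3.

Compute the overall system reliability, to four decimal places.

Series (manual pull station and smoke detector): 0.828800 × 0.762000 = 0.631546
Parallel ([0.631546] and abort switch): 1 − (1 − 0.631546)(1 − 0.722500) = 0.897754
Series ([0.897754] and agent cylinder valve): 0.897754 × 0.782900 = 0.7029

0.7029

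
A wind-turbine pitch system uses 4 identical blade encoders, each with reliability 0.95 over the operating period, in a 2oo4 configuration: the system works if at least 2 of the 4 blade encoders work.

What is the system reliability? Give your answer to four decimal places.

0.9995

R = Σ_{i=2}^{4} C(4,i) p^i (1−p)^{4−i} with p = 0.95
C(4,2)·0.95^2·0.05^2 = 0.013538
C(4,3)·0.95^3·0.05^1 = 0.171475
C(4,4)·0.95^4·0.05^0 = 0.814506
Sum = 0.9995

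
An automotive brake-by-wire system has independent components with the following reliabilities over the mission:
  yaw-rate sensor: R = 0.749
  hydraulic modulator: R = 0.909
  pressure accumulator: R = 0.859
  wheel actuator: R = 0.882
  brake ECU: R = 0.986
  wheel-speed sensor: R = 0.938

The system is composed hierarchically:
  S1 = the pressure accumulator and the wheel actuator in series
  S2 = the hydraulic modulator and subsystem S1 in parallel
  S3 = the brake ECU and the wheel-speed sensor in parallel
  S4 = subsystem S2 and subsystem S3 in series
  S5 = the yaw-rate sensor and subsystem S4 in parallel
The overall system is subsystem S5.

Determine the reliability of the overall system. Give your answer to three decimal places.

0.994

Series (pressure accumulator and wheel actuator): 0.85900 × 0.88200 = 0.75764
Parallel (hydraulic modulator and [0.75764]): 1 − (1 − 0.90900)(1 − 0.75764) = 0.97795
Parallel (brake ECU and wheel-speed sensor): 1 − (1 − 0.98600)(1 − 0.93800) = 0.99913
Series ([0.97795] and [0.99913]): 0.97795 × 0.99913 = 0.97710
Parallel (yaw-rate sensor and [0.97710]): 1 − (1 − 0.74900)(1 − 0.97710) = 0.994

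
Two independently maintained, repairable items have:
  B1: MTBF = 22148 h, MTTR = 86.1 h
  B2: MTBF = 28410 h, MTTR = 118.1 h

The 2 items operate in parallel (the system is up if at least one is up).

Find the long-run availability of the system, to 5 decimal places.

0.99998

A(B1) = MTBF/(MTBF+MTTR) = 22148/(22148+86.1) = 0.996128
A(B2) = MTBF/(MTBF+MTTR) = 28410/(28410+118.1) = 0.995860
Parallel availability: 1 − (1 − 0.996128)(1 − 0.995860) = 0.99998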